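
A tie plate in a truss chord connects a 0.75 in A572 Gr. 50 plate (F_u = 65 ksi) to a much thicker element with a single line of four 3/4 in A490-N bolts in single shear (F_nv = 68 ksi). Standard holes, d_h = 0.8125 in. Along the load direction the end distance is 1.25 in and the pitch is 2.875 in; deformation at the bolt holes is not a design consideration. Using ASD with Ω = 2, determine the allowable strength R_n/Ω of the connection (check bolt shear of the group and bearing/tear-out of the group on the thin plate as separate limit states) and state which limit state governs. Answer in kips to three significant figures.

60.1 kips (bolt shear governs)

Bolt shear: A_b = π·0.75²/4 = 0.4418 in²; R_n = 68 × 0.4418 × 4 × 1 = 120.2 kips → 120.2 / 2 = 60.1 kips.
Bearing (1.5 l_c t F_u ≤ 3.0 d t F_u): upper limit = 3.0·0.75·0.75·65 = 109.7 kips.
  Edge l_c = 1.25 − 0.8125/2 = 0.8438 → r_n = 61.7 kips; interior l_c = 2.875 − 0.8125 = 2.062 → r_n = 109.7 kips.
  R_n,bearing = 1·61.7 + 3·109.7 = 390.8 kips → 390.8 / 2 = 195 kips.
Bolt shear governs: 60.1 kips.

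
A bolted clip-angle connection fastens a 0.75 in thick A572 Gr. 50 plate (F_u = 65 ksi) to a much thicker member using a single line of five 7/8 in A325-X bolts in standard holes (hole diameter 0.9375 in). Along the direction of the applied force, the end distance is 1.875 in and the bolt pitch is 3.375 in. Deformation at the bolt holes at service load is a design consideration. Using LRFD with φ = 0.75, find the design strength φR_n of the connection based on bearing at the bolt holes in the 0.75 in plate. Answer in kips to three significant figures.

369 kips

Per bolt r_n = 1.2 l_c t F_u ≤ 2.4 d t F_u; upper limit = 2.4 × 0.875 × 0.75 × 65 = 102.4 kips.
Edge bolt: l_c = 1.875 − 0.9375/2 = 1.406 in → 1.2 × 1.406 × 0.75 × 65 = 82.27 → r_n = 82.27 kips.
Interior bolts: l_c = 3.375 − 0.9375 = 2.438 in → 1.2 × 2.438 × 0.75 × 65 = 142.6 → r_n = 102.4 kips.
R_n = 1 × 82.27 + 4 × 102.4 = 491.8 kips.
Design strength φR_n = 0.75 × 491.8 = 369 kips.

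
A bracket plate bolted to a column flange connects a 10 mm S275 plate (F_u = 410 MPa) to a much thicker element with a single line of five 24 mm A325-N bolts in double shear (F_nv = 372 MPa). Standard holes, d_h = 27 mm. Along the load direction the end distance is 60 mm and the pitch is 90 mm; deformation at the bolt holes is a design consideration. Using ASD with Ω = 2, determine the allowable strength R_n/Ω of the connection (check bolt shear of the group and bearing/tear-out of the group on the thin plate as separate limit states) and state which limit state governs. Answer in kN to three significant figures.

587 kN (bearing governs)

Bolt shear: A_b = π·24²/4 = 452.4 mm²; R_n = 372 × 452.4 × 5 × 2 / 1000 = 1683 kN → 1683 / 2 = 841 kN.
Bearing (1.2 l_c t F_u ≤ 2.4 d t F_u): upper limit = 2.4·24·10·410 / 1000 = 236.2 kN.
  Edge l_c = 60 − 27/2 = 46.5 → r_n = 228.8 kN; interior l_c = 90 − 27 = 63 → r_n = 236.2 kN.
  R_n,bearing = 1·228.8 + 4·236.2 = 1173 kN → 1173 / 2 = 587 kN.
Bearing governs: 587 kN.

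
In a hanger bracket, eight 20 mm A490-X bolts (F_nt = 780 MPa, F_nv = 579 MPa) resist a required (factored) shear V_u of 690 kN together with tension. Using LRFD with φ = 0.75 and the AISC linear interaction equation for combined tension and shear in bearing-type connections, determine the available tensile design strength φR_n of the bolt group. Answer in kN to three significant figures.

A_b = π·20²/4 = 314.2 mm²; f_rv = 690 × 1000 / (8 × 314.2) = 274.5 MPa.
F'_nt = 1.3 F_nt − (F_nt / φF_nv) f_rv = 1.3·780 − (780/(0.75·579))·274.5 = 520.9 MPa, capped at F_nt → F'_nt = 520.9 MPa.
R_n = F'_nt · A_b · n = 520.9 × 314.2 × 8 / 1000 = 1309 kN.
Design strength φR_n = 0.75 × 1309 = 982 kN.

982 kN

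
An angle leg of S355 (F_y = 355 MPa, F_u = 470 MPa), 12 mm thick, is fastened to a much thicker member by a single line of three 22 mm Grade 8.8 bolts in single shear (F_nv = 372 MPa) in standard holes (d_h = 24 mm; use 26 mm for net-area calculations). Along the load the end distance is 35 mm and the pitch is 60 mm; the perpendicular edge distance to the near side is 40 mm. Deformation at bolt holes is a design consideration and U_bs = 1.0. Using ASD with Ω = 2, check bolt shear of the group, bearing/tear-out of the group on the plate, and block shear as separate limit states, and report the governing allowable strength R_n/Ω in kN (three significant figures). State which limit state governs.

212 kN (bolt shear governs)

Bolt shear: A_b = π·22²/4 = 380.1 mm²; R_n = 372 × 380.1 × 3 × 1 / 1000 = 424.2 kN → 424.2 / 2 = 212 kN.
Bearing: edge l_c = 23, r_n = 155.7 kN; interior l_c = 36, r_n = 243.6 kN; R_n = 155.7 + 2·243.6 = 643 kN → 321 kN.
Block shear: A_gv = 1860, A_nv = 1080, A_nt = 324 mm²; R_n = min(0.6F_uA_nv, 0.6F_yA_gv) + U_bs·F_u·A_nt = 456.8 kN → 228 kN.
Bolt shear governs: 212 kN.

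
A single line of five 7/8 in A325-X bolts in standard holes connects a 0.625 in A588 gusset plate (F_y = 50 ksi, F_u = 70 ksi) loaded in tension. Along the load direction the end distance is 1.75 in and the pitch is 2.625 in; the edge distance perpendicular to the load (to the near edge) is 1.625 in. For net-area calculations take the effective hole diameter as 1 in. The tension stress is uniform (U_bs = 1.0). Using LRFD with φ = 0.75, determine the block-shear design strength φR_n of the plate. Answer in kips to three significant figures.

Shear plane L_v = 1.75 + 4·2.625 = 12.25 in; A_gv = 12.25 × 0.625 = 7.656 in².
A_nv = (12.25 − 4.5·1) × 0.625 = 4.844 in².
A_nt = (1.625 − 0.5·1) × 0.625 = 0.7031 in².
0.6 F_u A_nv = 203.4 kips; 0.6 F_y A_gv = 229.7 kips → shear rupture governs the shear term.
R_n = 203.4 + 1.0 × 70 × 0.7031 = 252.7 kips.
Design strength φR_n = 0.75 × 252.7 = 189 kips.

189 kips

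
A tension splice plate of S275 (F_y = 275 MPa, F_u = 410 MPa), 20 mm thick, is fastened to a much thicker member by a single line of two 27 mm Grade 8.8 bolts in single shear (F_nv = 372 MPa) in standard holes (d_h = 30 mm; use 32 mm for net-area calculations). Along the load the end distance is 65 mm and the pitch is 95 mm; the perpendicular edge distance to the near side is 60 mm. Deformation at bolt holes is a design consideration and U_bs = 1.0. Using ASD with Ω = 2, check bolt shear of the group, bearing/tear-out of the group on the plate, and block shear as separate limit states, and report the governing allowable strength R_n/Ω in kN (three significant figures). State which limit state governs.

213 kN (bolt shear governs)

Bolt shear: A_b = π·27²/4 = 572.6 mm²; R_n = 372 × 572.6 × 2 × 1 / 1000 = 426 kN → 426 / 2 = 213 kN.
Bearing: edge l_c = 50, r_n = 492 kN; interior l_c = 65, r_n = 531.4 kN; R_n = 492 + 1·531.4 = 1023 kN → 512 kN.
Block shear: A_gv = 3200, A_nv = 2240, A_nt = 880 mm²; R_n = min(0.6F_uA_nv, 0.6F_yA_gv) + U_bs·F_u·A_nt = 888.8 kN → 444 kN.
Bolt shear governs: 213 kN.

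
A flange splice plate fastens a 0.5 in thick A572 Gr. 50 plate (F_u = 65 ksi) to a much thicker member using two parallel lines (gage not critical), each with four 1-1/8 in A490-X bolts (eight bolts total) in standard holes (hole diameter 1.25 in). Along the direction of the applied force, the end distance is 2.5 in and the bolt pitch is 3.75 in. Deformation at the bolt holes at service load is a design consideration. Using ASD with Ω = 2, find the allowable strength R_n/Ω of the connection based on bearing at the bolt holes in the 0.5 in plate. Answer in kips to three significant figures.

336 kips

Per bolt r_n = 1.2 l_c t F_u ≤ 2.4 d t F_u; upper limit = 2.4 × 1.125 × 0.5 × 65 = 87.75 kips.
Edge bolt: l_c = 2.5 − 1.25/2 = 1.875 in → 1.2 × 1.875 × 0.5 × 65 = 73.12 → r_n = 73.12 kips.
Interior bolts: l_c = 3.75 − 1.25 = 2.5 in → 1.2 × 2.5 × 0.5 × 65 = 97.5 → r_n = 87.75 kips.
R_n = 2 × 73.12 + 6 × 87.75 = 672.7 kips.
Allowable strength R_n/Ω = 672.7 / 2 = 336 kips.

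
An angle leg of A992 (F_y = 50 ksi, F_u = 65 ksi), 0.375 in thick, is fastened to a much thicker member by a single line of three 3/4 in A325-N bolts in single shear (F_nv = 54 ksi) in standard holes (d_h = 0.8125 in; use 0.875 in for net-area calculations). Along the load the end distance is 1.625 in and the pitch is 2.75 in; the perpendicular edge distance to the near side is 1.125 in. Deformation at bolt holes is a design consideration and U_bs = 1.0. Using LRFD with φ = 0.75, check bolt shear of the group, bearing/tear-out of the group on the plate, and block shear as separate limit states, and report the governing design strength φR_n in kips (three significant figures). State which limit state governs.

Bolt shear: A_b = π·0.75²/4 = 0.4418 in²; R_n = 54 × 0.4418 × 3 × 1 = 71.57 kips → 0.75 × 71.57 = 53.7 kips.
Bearing: edge l_c = 1.219, r_n = 35.65 kips; interior l_c = 1.938, r_n = 43.87 kips; R_n = 35.65 + 2·43.87 = 123.4 kips → 92.5 kips.
Block shear: A_gv = 2.672, A_nv = 1.852, A_nt = 0.2578 in²; R_n = min(0.6F_uA_nv, 0.6F_yA_gv) + U_bs·F_u·A_nt = 88.97 kips → 66.7 kips.
Bolt shear governs: 53.7 kips.

53.7 kips (bolt shear governs)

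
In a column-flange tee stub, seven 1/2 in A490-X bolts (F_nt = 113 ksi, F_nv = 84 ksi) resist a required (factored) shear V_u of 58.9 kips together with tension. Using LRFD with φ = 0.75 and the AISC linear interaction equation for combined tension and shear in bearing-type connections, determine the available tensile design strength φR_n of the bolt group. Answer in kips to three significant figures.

72.2 kips

A_b = π·0.5²/4 = 0.1963 in²; f_rv = 58.9 / (7 × 0.1963) = 42.85 ksi.
F'_nt = 1.3 F_nt − (F_nt / φF_nv) f_rv = 1.3·113 − (113/(0.75·84))·42.85 = 70.04 ksi, capped at F_nt → F'_nt = 70.04 ksi.
R_n = F'_nt · A_b · n = 70.04 × 0.1963 × 7 = 96.26 kips.
Design strength φR_n = 0.75 × 96.26 = 72.2 kips.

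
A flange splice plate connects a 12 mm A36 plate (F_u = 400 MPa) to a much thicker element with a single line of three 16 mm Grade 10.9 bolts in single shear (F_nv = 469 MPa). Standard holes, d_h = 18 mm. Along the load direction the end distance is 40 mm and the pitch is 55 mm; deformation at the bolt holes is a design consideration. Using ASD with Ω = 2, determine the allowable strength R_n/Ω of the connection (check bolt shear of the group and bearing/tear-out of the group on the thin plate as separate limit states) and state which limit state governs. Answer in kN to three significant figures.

Bolt shear: A_b = π·16²/4 = 201.1 mm²; R_n = 469 × 201.1 × 3 × 1 / 1000 = 282.9 kN → 282.9 / 2 = 141 kN.
Bearing (1.2 l_c t F_u ≤ 2.4 d t F_u): upper limit = 2.4·16·12·400 / 1000 = 184.3 kN.
  Edge l_c = 40 − 18/2 = 31 → r_n = 178.6 kN; interior l_c = 55 − 18 = 37 → r_n = 184.3 kN.
  R_n,bearing = 1·178.6 + 2·184.3 = 547.2 kN → 547.2 / 2 = 274 kN.
Bolt shear governs: 141 kN.

141 kN (bolt shear governs)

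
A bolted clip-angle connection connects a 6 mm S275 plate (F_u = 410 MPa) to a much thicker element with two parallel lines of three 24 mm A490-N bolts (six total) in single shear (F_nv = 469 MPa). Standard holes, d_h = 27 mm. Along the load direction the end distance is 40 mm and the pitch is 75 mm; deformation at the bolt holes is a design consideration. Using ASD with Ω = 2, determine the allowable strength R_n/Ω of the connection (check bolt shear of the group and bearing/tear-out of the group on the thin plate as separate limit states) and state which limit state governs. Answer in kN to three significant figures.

Bolt shear: A_b = π·24²/4 = 452.4 mm²; R_n = 469 × 452.4 × 6 × 1 / 1000 = 1273 kN → 1273 / 2 = 637 kN.
Bearing (1.2 l_c t F_u ≤ 2.4 d t F_u): upper limit = 2.4·24·6·410 / 1000 = 141.7 kN.
  Edge l_c = 40 − 27/2 = 26.5 → r_n = 78.23 kN; interior l_c = 75 − 27 = 48 → r_n = 141.7 kN.
  R_n,bearing = 2·78.23 + 4·141.7 = 723.2 kN → 723.2 / 2 = 362 kN.
Bearing governs: 362 kN.

362 kN (bearing governs)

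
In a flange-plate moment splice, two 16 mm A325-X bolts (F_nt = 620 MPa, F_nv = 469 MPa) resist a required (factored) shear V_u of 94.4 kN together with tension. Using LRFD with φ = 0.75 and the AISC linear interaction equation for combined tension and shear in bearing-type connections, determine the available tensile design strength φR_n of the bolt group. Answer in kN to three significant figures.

118 kN

A_b = π·16²/4 = 201.1 mm²; f_rv = 94.4 × 1000 / (2 × 201.1) = 234.8 MPa.
F'_nt = 1.3 F_nt − (F_nt / φF_nv) f_rv = 1.3·620 − (620/(0.75·469))·234.8 = 392.2 MPa, capped at F_nt → F'_nt = 392.2 MPa.
R_n = F'_nt · A_b · n = 392.2 × 201.1 × 2 / 1000 = 157.7 kN.
Design strength φR_n = 0.75 × 157.7 = 118 kN.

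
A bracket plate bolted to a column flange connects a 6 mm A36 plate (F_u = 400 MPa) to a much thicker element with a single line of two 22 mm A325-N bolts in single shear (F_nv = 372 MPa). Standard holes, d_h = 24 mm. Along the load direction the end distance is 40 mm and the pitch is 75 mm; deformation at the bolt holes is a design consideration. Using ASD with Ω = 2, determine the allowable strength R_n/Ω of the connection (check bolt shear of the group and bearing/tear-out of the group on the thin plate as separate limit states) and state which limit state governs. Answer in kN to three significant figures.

Bolt shear: A_b = π·22²/4 = 380.1 mm²; R_n = 372 × 380.1 × 2 × 1 / 1000 = 282.8 kN → 282.8 / 2 = 141 kN.
Bearing (1.2 l_c t F_u ≤ 2.4 d t F_u): upper limit = 2.4·22·6·400 / 1000 = 126.7 kN.
  Edge l_c = 40 − 24/2 = 28 → r_n = 80.64 kN; interior l_c = 75 − 24 = 51 → r_n = 126.7 kN.
  R_n,bearing = 1·80.64 + 1·126.7 = 207.4 kN → 207.4 / 2 = 104 kN.
Bearing governs: 104 kN.

104 kN (bearing governs)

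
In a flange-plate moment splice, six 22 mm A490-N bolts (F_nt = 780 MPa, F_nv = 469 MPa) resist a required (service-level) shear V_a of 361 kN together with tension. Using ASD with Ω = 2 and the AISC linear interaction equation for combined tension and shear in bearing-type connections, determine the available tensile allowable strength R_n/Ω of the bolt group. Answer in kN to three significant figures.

A_b = π·22²/4 = 380.1 mm²; f_rv = 361 × 1000 / (6 × 380.1) = 158.3 MPa.
F'_nt = 1.3 F_nt − (Ω F_nt / F_nv) f_rv = 1.3·780 − (2·780/469)·158.3 = 487.5 MPa, capped at F_nt → F'_nt = 487.5 MPa.
R_n = F'_nt · A_b · n = 487.5 × 380.1 × 6 / 1000 = 1112 kN.
Allowable strength R_n/Ω = 1112 / 2 = 556 kN.

556 kN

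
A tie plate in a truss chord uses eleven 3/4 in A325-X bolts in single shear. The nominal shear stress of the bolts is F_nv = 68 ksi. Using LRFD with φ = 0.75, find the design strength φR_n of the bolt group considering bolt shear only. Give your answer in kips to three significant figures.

A_b = π × 0.75² / 4 = 0.4418 in².
R_n = F_nv · A_b · n · n_s = 68 × 0.4418 × 11 × 1 = 330.5 kips.
Design strength φR_n = 0.75 × 330.5 = 248 kips.

248 kips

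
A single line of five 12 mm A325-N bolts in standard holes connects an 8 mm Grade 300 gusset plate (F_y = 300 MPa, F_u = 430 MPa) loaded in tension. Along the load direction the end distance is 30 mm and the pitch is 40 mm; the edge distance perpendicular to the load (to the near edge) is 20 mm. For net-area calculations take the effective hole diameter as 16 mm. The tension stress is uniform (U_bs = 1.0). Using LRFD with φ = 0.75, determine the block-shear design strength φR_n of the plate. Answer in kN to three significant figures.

Shear plane L_v = 30 + 4·40 = 190 mm; A_gv = 190 × 8 = 1520 mm².
A_nv = (190 − 4.5·16) × 8 = 944 mm².
A_nt = (20 − 0.5·16) × 8 = 96 mm².
0.6 F_u A_nv = 243.6 kN; 0.6 F_y A_gv = 273.6 kN → shear rupture governs the shear term.
R_n = 243.6 + 1.0 × 430 × 96 / 1000 = 284.8 kN.
Design strength φR_n = 0.75 × 284.8 = 214 kN.

214 kN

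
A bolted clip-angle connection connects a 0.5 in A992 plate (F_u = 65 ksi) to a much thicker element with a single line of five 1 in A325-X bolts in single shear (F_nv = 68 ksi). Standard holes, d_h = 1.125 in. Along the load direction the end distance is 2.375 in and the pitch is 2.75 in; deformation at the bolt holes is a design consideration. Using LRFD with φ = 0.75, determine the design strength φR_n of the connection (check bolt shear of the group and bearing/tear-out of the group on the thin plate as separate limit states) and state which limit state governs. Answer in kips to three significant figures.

Bolt shear: A_b = π·1²/4 = 0.7854 in²; R_n = 68 × 0.7854 × 5 × 1 = 267 kips → 0.75 × 267 = 200 kips.
Bearing (1.2 l_c t F_u ≤ 2.4 d t F_u): upper limit = 2.4·1·0.5·65 = 78 kips.
  Edge l_c = 2.375 − 1.125/2 = 1.812 → r_n = 70.69 kips; interior l_c = 2.75 − 1.125 = 1.625 → r_n = 63.38 kips.
  R_n,bearing = 1·70.69 + 4·63.38 = 324.2 kips → 0.75 × 324.2 = 243 kips.
Bolt shear governs: 200 kips.

200 kips (bolt shear governs)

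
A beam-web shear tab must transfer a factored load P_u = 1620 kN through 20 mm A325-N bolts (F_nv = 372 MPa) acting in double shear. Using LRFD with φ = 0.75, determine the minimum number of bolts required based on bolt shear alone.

10 bolts

A_b = π·20²/4 = 314.2 mm².
Per-bolt design strength φR_n = 0.75 × 372 × 314.2 × 2 / 1000 = 175.3 kN.
n ≥ 1620 / 175.3 = 9.241 → use 10 bolts.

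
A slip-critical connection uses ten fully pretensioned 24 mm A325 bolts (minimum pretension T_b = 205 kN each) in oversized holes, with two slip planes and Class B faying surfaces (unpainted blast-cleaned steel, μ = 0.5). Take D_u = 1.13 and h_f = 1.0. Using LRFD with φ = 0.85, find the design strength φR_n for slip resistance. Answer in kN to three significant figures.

R_n = μ · D_u · h_f · T_b · n_s · n_b = 0.5 × 1.13 × 1.0 × 205 × 2 × 10 = 2316 kN.
Design strength φR_n = 0.85 × 2316 = 1970 kN.

1970 kN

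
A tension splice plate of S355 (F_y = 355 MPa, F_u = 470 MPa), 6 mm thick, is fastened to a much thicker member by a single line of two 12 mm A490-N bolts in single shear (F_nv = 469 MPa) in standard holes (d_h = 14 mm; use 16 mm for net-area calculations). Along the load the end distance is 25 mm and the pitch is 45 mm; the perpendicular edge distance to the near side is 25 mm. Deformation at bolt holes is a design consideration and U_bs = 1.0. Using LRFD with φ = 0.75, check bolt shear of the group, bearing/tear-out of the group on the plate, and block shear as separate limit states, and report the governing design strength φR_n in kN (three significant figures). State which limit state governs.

Bolt shear: A_b = π·12²/4 = 113.1 mm²; R_n = 469 × 113.1 × 2 × 1 / 1000 = 106.1 kN → 0.75 × 106.1 = 79.6 kN.
Bearing: edge l_c = 18, r_n = 60.91 kN; interior l_c = 31, r_n = 81.22 kN; R_n = 60.91 + 1·81.22 = 142.1 kN → 107 kN.
Block shear: A_gv = 420, A_nv = 276, A_nt = 102 mm²; R_n = min(0.6F_uA_nv, 0.6F_yA_gv) + U_bs·F_u·A_nt = 125.8 kN → 94.3 kN.
Bolt shear governs: 79.6 kN.

79.6 kN (bolt shear governs)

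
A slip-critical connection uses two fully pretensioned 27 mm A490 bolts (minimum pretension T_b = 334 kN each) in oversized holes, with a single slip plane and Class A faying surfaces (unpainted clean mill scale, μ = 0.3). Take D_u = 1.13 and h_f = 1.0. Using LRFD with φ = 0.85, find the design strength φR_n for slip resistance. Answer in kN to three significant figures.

R_n = μ · D_u · h_f · T_b · n_s · n_b = 0.3 × 1.13 × 1.0 × 334 × 1 × 2 = 226.5 kN.
Design strength φR_n = 0.85 × 226.5 = 192 kN.

192 kN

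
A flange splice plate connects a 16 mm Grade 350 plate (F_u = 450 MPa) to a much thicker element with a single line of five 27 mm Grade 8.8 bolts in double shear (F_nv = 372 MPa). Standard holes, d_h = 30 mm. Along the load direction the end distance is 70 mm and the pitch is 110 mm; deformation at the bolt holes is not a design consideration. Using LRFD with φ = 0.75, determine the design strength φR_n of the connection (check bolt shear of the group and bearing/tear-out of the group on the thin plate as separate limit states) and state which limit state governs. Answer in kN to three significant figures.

Bolt shear: A_b = π·27²/4 = 572.6 mm²; R_n = 372 × 572.6 × 5 × 2 / 1000 = 2130 kN → 0.75 × 2130 = 1600 kN.
Bearing (1.5 l_c t F_u ≤ 3.0 d t F_u): upper limit = 3.0·27·16·450 / 1000 = 583.2 kN.
  Edge l_c = 70 − 30/2 = 55 → r_n = 583.2 kN; interior l_c = 110 − 30 = 80 → r_n = 583.2 kN.
  R_n,bearing = 1·583.2 + 4·583.2 = 2916 kN → 0.75 × 2916 = 2190 kN.
Bolt shear governs: 1600 kN.

1600 kN (bolt shear governs)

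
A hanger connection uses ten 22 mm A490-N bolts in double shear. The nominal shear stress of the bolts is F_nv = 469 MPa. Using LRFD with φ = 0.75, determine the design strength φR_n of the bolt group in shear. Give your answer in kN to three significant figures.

2670 kN

A_b = π × 22² / 4 = 380.1 mm².
R_n = F_nv · A_b · n · n_s = 469 × 380.1 × 10 × 2 / 1000 = 3566 kN.
Design strength φR_n = 0.75 × 3566 = 2670 kN.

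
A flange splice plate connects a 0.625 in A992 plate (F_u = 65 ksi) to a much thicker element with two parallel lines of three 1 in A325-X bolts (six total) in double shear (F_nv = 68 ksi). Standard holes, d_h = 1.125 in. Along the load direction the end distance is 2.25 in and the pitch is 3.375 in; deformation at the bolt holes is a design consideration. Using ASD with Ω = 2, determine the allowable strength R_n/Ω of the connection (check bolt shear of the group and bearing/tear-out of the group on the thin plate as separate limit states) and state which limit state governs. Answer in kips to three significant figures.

Bolt shear: A_b = π·1²/4 = 0.7854 in²; R_n = 68 × 0.7854 × 6 × 2 = 640.9 kips → 640.9 / 2 = 320 kips.
Bearing (1.2 l_c t F_u ≤ 2.4 d t F_u): upper limit = 2.4·1·0.625·65 = 97.5 kips.
  Edge l_c = 2.25 − 1.125/2 = 1.688 → r_n = 82.27 kips; interior l_c = 3.375 − 1.125 = 2.25 → r_n = 97.5 kips.
  R_n,bearing = 2·82.27 + 4·97.5 = 554.5 kips → 554.5 / 2 = 277 kips.
Bearing governs: 277 kips.

277 kips (bearing governs)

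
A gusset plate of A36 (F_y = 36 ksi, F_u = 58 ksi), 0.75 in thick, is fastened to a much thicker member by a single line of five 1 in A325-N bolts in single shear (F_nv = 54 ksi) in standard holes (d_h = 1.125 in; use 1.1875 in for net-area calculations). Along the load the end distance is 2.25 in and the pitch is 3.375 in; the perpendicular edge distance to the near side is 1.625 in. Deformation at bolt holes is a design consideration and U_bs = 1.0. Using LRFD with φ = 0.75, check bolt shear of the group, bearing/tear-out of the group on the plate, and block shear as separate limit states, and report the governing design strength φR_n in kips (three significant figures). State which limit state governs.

159 kips (bolt shear governs)

Bolt shear: A_b = π·1²/4 = 0.7854 in²; R_n = 54 × 0.7854 × 5 × 1 = 212.1 kips → 0.75 × 212.1 = 159 kips.
Bearing: edge l_c = 1.688, r_n = 88.09 kips; interior l_c = 2.25, r_n = 104.4 kips; R_n = 88.09 + 4·104.4 = 505.7 kips → 379 kips.
Block shear: A_gv = 11.81, A_nv = 7.805, A_nt = 0.7734 in²; R_n = min(0.6F_uA_nv, 0.6F_yA_gv) + U_bs·F_u·A_nt = 300 kips → 225 kips.
Bolt shear governs: 159 kips.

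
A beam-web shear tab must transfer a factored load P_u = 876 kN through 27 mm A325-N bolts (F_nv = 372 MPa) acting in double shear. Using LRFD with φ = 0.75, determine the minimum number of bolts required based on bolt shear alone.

A_b = π·27²/4 = 572.6 mm².
Per-bolt design strength φR_n = 0.75 × 372 × 572.6 × 2 / 1000 = 319.5 kN.
n ≥ 876 / 319.5 = 2.742 → use 3 bolts.

3 bolts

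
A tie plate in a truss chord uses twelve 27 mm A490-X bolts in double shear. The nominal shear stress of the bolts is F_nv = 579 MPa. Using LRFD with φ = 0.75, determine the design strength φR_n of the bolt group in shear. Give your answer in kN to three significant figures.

A_b = π × 27² / 4 = 572.6 mm².
R_n = F_nv · A_b · n · n_s = 579 × 572.6 × 12 × 2 / 1000 = 7956 kN.
Design strength φR_n = 0.75 × 7956 = 5970 kN.

5970 kN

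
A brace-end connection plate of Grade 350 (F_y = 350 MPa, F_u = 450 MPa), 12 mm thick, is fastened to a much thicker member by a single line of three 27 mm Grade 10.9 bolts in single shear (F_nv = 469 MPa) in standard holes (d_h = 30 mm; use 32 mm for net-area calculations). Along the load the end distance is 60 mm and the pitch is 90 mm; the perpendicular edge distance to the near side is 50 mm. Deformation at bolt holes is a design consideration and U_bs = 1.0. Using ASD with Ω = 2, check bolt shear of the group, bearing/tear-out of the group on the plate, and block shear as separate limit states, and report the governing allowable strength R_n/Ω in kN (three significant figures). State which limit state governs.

Bolt shear: A_b = π·27²/4 = 572.6 mm²; R_n = 469 × 572.6 × 3 × 1 / 1000 = 805.6 kN → 805.6 / 2 = 403 kN.
Bearing: edge l_c = 45, r_n = 291.6 kN; interior l_c = 60, r_n = 349.9 kN; R_n = 291.6 + 2·349.9 = 991.4 kN → 496 kN.
Block shear: A_gv = 2880, A_nv = 1920, A_nt = 408 mm²; R_n = min(0.6F_uA_nv, 0.6F_yA_gv) + U_bs·F_u·A_nt = 702 kN → 351 kN.
Block shear governs: 351 kN.

351 kN (block shear governs)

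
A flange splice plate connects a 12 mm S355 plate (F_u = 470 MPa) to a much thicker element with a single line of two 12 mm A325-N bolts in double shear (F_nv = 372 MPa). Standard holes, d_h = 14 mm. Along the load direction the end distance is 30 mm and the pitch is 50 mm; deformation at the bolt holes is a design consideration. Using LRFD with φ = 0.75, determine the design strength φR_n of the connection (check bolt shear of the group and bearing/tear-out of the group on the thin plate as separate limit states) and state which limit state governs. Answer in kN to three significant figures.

126 kN (bolt shear governs)

Bolt shear: A_b = π·12²/4 = 113.1 mm²; R_n = 372 × 113.1 × 2 × 2 / 1000 = 168.3 kN → 0.75 × 168.3 = 126 kN.
Bearing (1.2 l_c t F_u ≤ 2.4 d t F_u): upper limit = 2.4·12·12·470 / 1000 = 162.4 kN.
  Edge l_c = 30 − 14/2 = 23 → r_n = 155.7 kN; interior l_c = 50 − 14 = 36 → r_n = 162.4 kN.
  R_n,bearing = 1·155.7 + 1·162.4 = 318.1 kN → 0.75 × 318.1 = 239 kN.
Bolt shear governs: 126 kN.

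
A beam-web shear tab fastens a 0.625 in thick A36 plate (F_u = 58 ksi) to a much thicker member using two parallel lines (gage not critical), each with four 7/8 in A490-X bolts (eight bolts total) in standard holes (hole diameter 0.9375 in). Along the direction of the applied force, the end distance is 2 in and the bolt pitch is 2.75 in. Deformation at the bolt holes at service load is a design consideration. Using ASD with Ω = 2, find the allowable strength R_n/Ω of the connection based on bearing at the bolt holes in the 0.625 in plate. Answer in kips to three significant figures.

295 kips

Per bolt r_n = 1.2 l_c t F_u ≤ 2.4 d t F_u; upper limit = 2.4 × 0.875 × 0.625 × 58 = 76.12 kips.
Edge bolt: l_c = 2 − 0.9375/2 = 1.531 in → 1.2 × 1.531 × 0.625 × 58 = 66.61 → r_n = 66.61 kips.
Interior bolts: l_c = 2.75 − 0.9375 = 1.812 in → 1.2 × 1.812 × 0.625 × 58 = 78.84 → r_n = 76.12 kips.
R_n = 2 × 66.61 + 6 × 76.12 = 590 kips.
Allowable strength R_n/Ω = 590 / 2 = 295 kips.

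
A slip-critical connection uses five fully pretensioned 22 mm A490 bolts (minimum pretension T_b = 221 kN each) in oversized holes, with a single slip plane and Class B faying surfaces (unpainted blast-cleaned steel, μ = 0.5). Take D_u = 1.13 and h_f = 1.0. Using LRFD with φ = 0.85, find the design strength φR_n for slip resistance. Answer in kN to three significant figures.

R_n = μ · D_u · h_f · T_b · n_s · n_b = 0.5 × 1.13 × 1.0 × 221 × 1 × 5 = 624.3 kN.
Design strength φR_n = 0.85 × 624.3 = 531 kN.

531 kN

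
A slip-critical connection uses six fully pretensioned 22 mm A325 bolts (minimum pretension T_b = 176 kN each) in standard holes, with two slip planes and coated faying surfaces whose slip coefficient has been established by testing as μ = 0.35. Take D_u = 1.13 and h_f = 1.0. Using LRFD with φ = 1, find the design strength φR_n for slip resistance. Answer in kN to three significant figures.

R_n = μ · D_u · h_f · T_b · n_s · n_b = 0.35 × 1.13 × 1.0 × 176 × 2 × 6 = 835.3 kN.
Design strength φR_n = 1 × 835.3 = 835 kN.

835 kN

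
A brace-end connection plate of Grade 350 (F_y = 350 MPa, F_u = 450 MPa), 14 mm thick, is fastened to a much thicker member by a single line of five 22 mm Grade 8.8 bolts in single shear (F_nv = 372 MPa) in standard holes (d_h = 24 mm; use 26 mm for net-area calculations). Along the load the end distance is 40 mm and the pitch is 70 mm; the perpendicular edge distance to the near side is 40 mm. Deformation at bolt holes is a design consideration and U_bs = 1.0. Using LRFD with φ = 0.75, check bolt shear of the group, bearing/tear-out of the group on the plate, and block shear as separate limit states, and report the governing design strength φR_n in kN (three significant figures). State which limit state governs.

Bolt shear: A_b = π·22²/4 = 380.1 mm²; R_n = 372 × 380.1 × 5 × 1 / 1000 = 707 kN → 0.75 × 707 = 530 kN.
Bearing: edge l_c = 28, r_n = 211.7 kN; interior l_c = 46, r_n = 332.6 kN; R_n = 211.7 + 4·332.6 = 1542 kN → 1160 kN.
Block shear: A_gv = 4480, A_nv = 2842, A_nt = 378 mm²; R_n = min(0.6F_uA_nv, 0.6F_yA_gv) + U_bs·F_u·A_nt = 937.4 kN → 703 kN.
Bolt shear governs: 530 kN.

530 kN (bolt shear governs)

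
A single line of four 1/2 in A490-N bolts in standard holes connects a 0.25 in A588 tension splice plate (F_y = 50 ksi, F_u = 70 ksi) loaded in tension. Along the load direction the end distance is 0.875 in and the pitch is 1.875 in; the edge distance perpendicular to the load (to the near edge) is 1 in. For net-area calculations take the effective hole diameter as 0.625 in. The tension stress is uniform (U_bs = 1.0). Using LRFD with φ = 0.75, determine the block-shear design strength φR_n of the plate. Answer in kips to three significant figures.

43 kips

Shear plane L_v = 0.875 + 3·1.875 = 6.5 in; A_gv = 6.5 × 0.25 = 1.625 in².
A_nv = (6.5 − 3.5·0.625) × 0.25 = 1.078 in².
A_nt = (1 − 0.5·0.625) × 0.25 = 0.1719 in².
0.6 F_u A_nv = 45.28 kips; 0.6 F_y A_gv = 48.75 kips → shear rupture governs the shear term.
R_n = 45.28 + 1.0 × 70 × 0.1719 = 57.31 kips.
Design strength φR_n = 0.75 × 57.31 = 43 kips.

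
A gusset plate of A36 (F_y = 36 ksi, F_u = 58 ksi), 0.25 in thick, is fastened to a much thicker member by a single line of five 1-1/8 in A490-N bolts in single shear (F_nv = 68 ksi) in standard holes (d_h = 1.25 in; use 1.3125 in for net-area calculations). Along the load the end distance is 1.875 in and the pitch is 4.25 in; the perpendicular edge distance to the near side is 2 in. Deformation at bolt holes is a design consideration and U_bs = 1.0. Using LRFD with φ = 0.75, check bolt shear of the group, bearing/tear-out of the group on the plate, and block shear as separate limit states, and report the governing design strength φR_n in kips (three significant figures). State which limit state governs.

Bolt shear: A_b = π·1.125²/4 = 0.994 in²; R_n = 68 × 0.994 × 5 × 1 = 338 kips → 0.75 × 338 = 253 kips.
Bearing: edge l_c = 1.25, r_n = 21.75 kips; interior l_c = 3, r_n = 39.15 kips; R_n = 21.75 + 4·39.15 = 178.3 kips → 134 kips.
Block shear: A_gv = 4.719, A_nv = 3.242, A_nt = 0.3359 in²; R_n = min(0.6F_uA_nv, 0.6F_yA_gv) + U_bs·F_u·A_nt = 121.4 kips → 91.1 kips.
Block shear governs: 91.1 kips.

91.1 kips (block shear governs)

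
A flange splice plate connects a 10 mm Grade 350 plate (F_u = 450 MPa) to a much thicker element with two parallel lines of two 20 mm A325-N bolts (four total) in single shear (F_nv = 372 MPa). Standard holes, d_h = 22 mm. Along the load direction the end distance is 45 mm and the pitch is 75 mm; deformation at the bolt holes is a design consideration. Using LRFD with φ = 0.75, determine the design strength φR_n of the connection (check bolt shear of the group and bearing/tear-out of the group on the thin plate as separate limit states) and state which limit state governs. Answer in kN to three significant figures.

Bolt shear: A_b = π·20²/4 = 314.2 mm²; R_n = 372 × 314.2 × 4 × 1 / 1000 = 467.5 kN → 0.75 × 467.5 = 351 kN.
Bearing (1.2 l_c t F_u ≤ 2.4 d t F_u): upper limit = 2.4·20·10·450 / 1000 = 216 kN.
  Edge l_c = 45 − 22/2 = 34 → r_n = 183.6 kN; interior l_c = 75 − 22 = 53 → r_n = 216 kN.
  R_n,bearing = 2·183.6 + 2·216 = 799.2 kN → 0.75 × 799.2 = 599 kN.
Bolt shear governs: 351 kN.

351 kN (bolt shear governs)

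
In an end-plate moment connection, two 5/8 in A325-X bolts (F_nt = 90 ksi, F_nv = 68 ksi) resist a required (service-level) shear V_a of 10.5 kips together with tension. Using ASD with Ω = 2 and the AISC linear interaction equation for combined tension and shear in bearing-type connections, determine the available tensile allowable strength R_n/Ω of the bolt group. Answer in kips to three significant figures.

22 kips

A_b = π·0.625²/4 = 0.3068 in²; f_rv = 10.5 / (2 × 0.3068) = 17.11 ksi.
F'_nt = 1.3 F_nt − (Ω F_nt / F_nv) f_rv = 1.3·90 − (2·90/68)·17.11 = 71.7 ksi, capped at F_nt → F'_nt = 71.7 ksi.
R_n = F'_nt · A_b · n = 71.7 × 0.3068 × 2 = 44 kips.
Allowable strength R_n/Ω = 44 / 2 = 22 kips.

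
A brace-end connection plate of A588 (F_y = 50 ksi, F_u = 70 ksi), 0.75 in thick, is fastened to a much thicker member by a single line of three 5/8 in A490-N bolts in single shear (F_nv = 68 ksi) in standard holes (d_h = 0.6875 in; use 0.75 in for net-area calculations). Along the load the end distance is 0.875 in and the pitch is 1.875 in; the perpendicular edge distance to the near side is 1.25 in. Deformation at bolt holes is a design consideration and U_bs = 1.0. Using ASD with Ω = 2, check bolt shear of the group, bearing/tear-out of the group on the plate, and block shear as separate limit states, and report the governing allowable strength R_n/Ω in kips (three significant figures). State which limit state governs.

31.3 kips (bolt shear governs)

Bolt shear: A_b = π·0.625²/4 = 0.3068 in²; R_n = 68 × 0.3068 × 3 × 1 = 62.59 kips → 62.59 / 2 = 31.3 kips.
Bearing: edge l_c = 0.5312, r_n = 33.47 kips; interior l_c = 1.188, r_n = 74.81 kips; R_n = 33.47 + 2·74.81 = 183.1 kips → 91.5 kips.
Block shear: A_gv = 3.469, A_nv = 2.062, A_nt = 0.6562 in²; R_n = min(0.6F_uA_nv, 0.6F_yA_gv) + U_bs·F_u·A_nt = 132.6 kips → 66.3 kips.
Bolt shear governs: 31.3 kips.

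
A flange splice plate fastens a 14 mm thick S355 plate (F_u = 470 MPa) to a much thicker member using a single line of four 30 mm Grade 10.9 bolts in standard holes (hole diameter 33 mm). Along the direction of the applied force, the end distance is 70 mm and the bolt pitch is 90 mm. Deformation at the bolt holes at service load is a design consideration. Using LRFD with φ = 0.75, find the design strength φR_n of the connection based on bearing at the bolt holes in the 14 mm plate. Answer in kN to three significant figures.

1330 kN

Per bolt r_n = 1.2 l_c t F_u ≤ 2.4 d t F_u; upper limit = 2.4 × 30 × 14 × 470 / 1000 = 473.8 kN.
Edge bolt: l_c = 70 − 33/2 = 53.5 mm → 1.2 × 53.5 × 14 × 470 / 1000 = 422.4 → r_n = 422.4 kN.
Interior bolts: l_c = 90 − 33 = 57 mm → 1.2 × 57 × 14 × 470 / 1000 = 450.1 → r_n = 450.1 kN.
R_n = 1 × 422.4 + 3 × 450.1 = 1773 kN.
Design strength φR_n = 0.75 × 1773 = 1330 kN.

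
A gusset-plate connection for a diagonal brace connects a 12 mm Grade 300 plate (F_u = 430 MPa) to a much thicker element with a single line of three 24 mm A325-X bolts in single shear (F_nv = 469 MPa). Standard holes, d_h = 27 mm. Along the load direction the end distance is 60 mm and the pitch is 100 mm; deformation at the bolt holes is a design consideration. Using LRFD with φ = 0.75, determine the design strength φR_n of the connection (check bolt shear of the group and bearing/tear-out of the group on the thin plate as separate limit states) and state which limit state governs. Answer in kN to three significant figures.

477 kN (bolt shear governs)

Bolt shear: A_b = π·24²/4 = 452.4 mm²; R_n = 469 × 452.4 × 3 × 1 / 1000 = 636.5 kN → 0.75 × 636.5 = 477 kN.
Bearing (1.2 l_c t F_u ≤ 2.4 d t F_u): upper limit = 2.4·24·12·430 / 1000 = 297.2 kN.
  Edge l_c = 60 − 27/2 = 46.5 → r_n = 287.9 kN; interior l_c = 100 − 27 = 73 → r_n = 297.2 kN.
  R_n,bearing = 1·287.9 + 2·297.2 = 882.4 kN → 0.75 × 882.4 = 662 kN.
Bolt shear governs: 477 kN.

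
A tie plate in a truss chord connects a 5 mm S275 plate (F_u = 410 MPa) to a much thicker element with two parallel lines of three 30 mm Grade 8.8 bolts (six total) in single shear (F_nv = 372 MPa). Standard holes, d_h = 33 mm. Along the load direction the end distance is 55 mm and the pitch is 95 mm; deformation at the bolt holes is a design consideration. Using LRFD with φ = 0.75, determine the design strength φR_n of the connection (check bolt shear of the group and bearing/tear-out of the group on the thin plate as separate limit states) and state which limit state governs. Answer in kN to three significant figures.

Bolt shear: A_b = π·30²/4 = 706.9 mm²; R_n = 372 × 706.9 × 6 × 1 / 1000 = 1578 kN → 0.75 × 1578 = 1180 kN.
Bearing (1.2 l_c t F_u ≤ 2.4 d t F_u): upper limit = 2.4·30·5·410 / 1000 = 147.6 kN.
  Edge l_c = 55 − 33/2 = 38.5 → r_n = 94.71 kN; interior l_c = 95 − 33 = 62 → r_n = 147.6 kN.
  R_n,bearing = 2·94.71 + 4·147.6 = 779.8 kN → 0.75 × 779.8 = 585 kN.
Bearing governs: 585 kN.

585 kN (bearing governs)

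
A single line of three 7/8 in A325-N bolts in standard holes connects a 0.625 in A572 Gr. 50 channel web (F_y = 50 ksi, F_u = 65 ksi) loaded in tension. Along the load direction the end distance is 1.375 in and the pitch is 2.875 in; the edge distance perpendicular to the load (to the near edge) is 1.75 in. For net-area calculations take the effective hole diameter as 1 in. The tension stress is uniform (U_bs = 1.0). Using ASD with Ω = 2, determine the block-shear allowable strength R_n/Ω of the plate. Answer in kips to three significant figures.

81.8 kips

Shear plane L_v = 1.375 + 2·2.875 = 7.125 in; A_gv = 7.125 × 0.625 = 4.453 in².
A_nv = (7.125 − 2.5·1) × 0.625 = 2.891 in².
A_nt = (1.75 − 0.5·1) × 0.625 = 0.7812 in².
0.6 F_u A_nv = 112.7 kips; 0.6 F_y A_gv = 133.6 kips → shear rupture governs the shear term.
R_n = 112.7 + 1.0 × 65 × 0.7812 = 163.5 kips.
Allowable strength R_n/Ω = 163.5 / 2 = 81.8 kips.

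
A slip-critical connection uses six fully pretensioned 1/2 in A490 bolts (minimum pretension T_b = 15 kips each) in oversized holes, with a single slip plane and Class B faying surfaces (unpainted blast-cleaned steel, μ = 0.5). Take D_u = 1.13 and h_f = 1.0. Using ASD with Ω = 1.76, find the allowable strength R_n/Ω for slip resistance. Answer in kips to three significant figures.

R_n = μ · D_u · h_f · T_b · n_s · n_b = 0.5 × 1.13 × 1.0 × 15 × 1 × 6 = 50.85 kips.
Allowable strength R_n/Ω = 50.85 / 1.76 = 28.9 kips.

28.9 kips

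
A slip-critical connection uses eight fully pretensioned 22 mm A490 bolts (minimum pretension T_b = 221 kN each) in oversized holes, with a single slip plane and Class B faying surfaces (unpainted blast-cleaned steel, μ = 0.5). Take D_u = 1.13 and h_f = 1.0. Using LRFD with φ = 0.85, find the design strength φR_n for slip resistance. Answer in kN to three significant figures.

849 kN

R_n = μ · D_u · h_f · T_b · n_s · n_b = 0.5 × 1.13 × 1.0 × 221 × 1 × 8 = 998.9 kN.
Design strength φR_n = 0.85 × 998.9 = 849 kN.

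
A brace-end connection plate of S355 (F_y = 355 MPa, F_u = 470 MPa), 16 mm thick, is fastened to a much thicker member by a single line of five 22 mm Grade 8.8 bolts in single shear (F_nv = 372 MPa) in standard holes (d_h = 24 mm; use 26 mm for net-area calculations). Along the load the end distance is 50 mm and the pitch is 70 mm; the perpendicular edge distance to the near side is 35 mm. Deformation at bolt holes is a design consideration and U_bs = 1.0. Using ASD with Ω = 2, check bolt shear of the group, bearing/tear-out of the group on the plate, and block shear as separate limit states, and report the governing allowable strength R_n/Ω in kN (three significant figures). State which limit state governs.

354 kN (bolt shear governs)

Bolt shear: A_b = π·22²/4 = 380.1 mm²; R_n = 372 × 380.1 × 5 × 1 / 1000 = 707 kN → 707 / 2 = 354 kN.
Bearing: edge l_c = 38, r_n = 342.9 kN; interior l_c = 46, r_n = 397.1 kN; R_n = 342.9 + 4·397.1 = 1931 kN → 966 kN.
Block shear: A_gv = 5280, A_nv = 3408, A_nt = 352 mm²; R_n = min(0.6F_uA_nv, 0.6F_yA_gv) + U_bs·F_u·A_nt = 1126 kN → 563 kN.
Bolt shear governs: 354 kN.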